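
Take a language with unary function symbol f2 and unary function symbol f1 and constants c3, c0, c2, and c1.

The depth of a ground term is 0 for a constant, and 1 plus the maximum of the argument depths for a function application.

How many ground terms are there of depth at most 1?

12

Let N_k = |{terms of depth ≤ k}|. Then N_0 = 4 and N_k = 4 + N_{k-1} + N_{k-1} for k ≥ 1 (one summand per function symbol, arity giving the exponent).
N_0 = 4
N_1 = 4 + 4 + 4 = 12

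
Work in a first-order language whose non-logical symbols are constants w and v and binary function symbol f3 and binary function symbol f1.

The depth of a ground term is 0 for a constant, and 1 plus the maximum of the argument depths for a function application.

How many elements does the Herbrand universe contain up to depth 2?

202

Write N_k for the number of ground terms of depth ≤ k. A term of depth ≤ k is either a constant or a function symbol applied to arguments of depth ≤ k−1, so N_k = 2 + N_{k-1}^2 + N_{k-1}^2.
N_0 = 2
N_1 = 2 + 2^2 + 2^2 = 10
N_2 = 2 + 10^2 + 10^2 = 202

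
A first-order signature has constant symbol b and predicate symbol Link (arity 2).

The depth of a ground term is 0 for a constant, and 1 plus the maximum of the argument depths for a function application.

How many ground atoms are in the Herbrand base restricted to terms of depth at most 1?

1

First count ground terms of depth ≤ 1.
With no function symbols every ground term is a constant, so there is exactly 1 ground term at every depth bound.
N_0 = 1
N_1 = 1
So |H| = 1.
Ground atoms are formed by filling each argument slot of a predicate with a term from H, so an r-ary predicate gives |H|^r atoms:
  Link: 1^2 = 1
Total ground atoms: 1.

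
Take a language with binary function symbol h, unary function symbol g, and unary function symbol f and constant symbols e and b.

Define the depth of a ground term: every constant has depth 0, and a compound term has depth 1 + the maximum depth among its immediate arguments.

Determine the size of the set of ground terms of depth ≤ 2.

122

If N_k denotes the number of depth-≤k ground terms, the 2 constants give N_0 = 2, and each function symbol of arity r contributes N_{k-1}^r new terms at level k: N_k = 2 + N_{k-1}^2 + N_{k-1} + N_{k-1}.
N_0 = 2
N_1 = 2 + 2^2 + 2 + 2 = 10
N_2 = 2 + 10^2 + 10 + 10 = 122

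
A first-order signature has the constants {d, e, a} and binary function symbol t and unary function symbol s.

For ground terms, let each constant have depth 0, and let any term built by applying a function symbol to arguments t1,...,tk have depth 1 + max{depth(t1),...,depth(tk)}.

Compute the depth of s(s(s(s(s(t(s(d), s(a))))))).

depth(s(d)) = 1 + depth(d) = 1 + 0 = 1
depth(s(a)) = 1 + depth(a) = 1 + 0 = 1
depth(t(s(d), s(a))) = 1 + max(1, 1) = 2
depth(s(t(s(d), s(a)))) = 1 + depth(t(s(d), s(a))) = 1 + 2 = 3
depth(s(s(t(s(d), s(a))))) = 1 + depth(s(t(s(d), s(a)))) = 1 + 3 = 4
depth(s(s(s(t(s(d), s(a)))))) = 1 + depth(s(s(t(s(d), s(a))))) = 1 + 4 = 5
depth(s(s(s(s(t(s(d), s(a))))))) = 1 + depth(s(s(s(t(s(d), s(a)))))) = 1 + 5 = 6
depth(s(s(s(s(s(t(s(d), s(a)))))))) = 1 + depth(s(s(s(s(t(s(d), s(a))))))) = 1 + 6 = 7

7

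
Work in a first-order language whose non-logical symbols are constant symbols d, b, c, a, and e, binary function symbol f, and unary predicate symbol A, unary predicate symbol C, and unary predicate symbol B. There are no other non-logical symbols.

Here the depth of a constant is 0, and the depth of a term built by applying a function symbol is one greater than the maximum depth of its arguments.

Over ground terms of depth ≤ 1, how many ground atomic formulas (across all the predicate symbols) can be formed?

90

First count ground terms of depth ≤ 1.
Let N_k = |{terms of depth ≤ k}|. Then N_0 = 5 and N_k = 5 + N_{k-1}^2 for k ≥ 1 (one summand per function symbol, arity giving the exponent).
N_0 = 5
N_1 = 5 + 5^2 = 30
So |H| = 30.
Ground atoms are formed by filling each argument slot of a predicate with a term from H, so an r-ary predicate gives |H|^r atoms:
  A: 30;  C: 30;  B: 30
Total ground atoms: 30 + 30 + 30 = 90.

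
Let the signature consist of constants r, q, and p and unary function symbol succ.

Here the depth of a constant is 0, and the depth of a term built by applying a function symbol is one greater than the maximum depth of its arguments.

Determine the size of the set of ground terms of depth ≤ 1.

6

Let N_k count ground terms of depth at most k. Each non-constant term of depth ≤ k is some function symbol applied to depth-≤(k−1) arguments, giving N_k = 3 + N_{k-1}.
N_0 = 3
N_1 = 3 + 3 = 6
Explicitly: r, q, p, succ(r), succ(q), succ(p).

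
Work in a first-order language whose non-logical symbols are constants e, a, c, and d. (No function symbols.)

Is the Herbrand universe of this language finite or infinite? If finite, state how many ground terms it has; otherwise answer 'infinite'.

There are no function symbols, so every ground term is one of the 4 constants.
The Herbrand universe is {e, a, c, d}, which is finite with 4 elements.

4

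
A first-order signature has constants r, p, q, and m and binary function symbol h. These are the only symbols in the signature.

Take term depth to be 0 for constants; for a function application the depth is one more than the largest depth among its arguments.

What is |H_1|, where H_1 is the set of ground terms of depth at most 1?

If N_k denotes the number of depth-≤k ground terms, the 4 constants give N_0 = 4, and each function symbol of arity r contributes N_{k-1}^r new terms at level k: N_k = 4 + N_{k-1}^2.
N_0 = 4
N_1 = 4 + 4^2 = 20

20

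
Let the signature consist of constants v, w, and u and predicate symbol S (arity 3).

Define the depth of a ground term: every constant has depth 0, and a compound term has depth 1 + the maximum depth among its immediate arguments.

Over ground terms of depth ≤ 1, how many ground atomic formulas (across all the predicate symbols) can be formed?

27

First count ground terms of depth ≤ 1.
With no function symbols every ground term is a constant, so there are exactly 3 ground terms at every depth bound.
N_0 = 3
N_1 = 3
Explicitly: v, w, u.
So |H| = 3.
A ground atom is a predicate applied to a tuple of terms from H, so the count is the sum over predicates of |H|^arity:
  S: 3^3 = 27
Total ground atoms: 27.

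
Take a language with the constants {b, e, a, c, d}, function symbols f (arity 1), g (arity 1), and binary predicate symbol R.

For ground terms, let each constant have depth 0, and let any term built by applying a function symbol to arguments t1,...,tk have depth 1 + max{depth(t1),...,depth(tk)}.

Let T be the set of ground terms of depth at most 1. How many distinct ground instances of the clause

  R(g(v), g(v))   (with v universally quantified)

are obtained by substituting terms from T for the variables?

15

Ground terms of depth ≤ 1:
  Count level by level. With function symbols f/1, g/1, the terms of depth ≤ k are the 5 constants together with each function applied to depth-≤(k−1) tuples, so N_k = 5 + N_{k-1} + N_{k-1}.
  N_0 = 5
  N_1 = 5 + 5 + 5 = 15
So there are 15 ground terms available for substitution.
The variable v ranges independently over the available ground terms, and distinct assignments produce distinct instances.
Number of ground instances = 15.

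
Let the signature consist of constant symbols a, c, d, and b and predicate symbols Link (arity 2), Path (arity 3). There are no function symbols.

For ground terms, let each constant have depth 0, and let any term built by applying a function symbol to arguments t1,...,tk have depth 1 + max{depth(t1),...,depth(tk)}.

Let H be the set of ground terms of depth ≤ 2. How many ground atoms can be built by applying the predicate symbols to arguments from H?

First count ground terms of depth ≤ 2.
With no function symbols every ground term is a constant, so there are exactly 4 ground terms at every depth bound.
N_0 = 4
N_1 = 4
N_2 = 4
Explicitly: a, c, d, b.
So |H| = 4.
For each predicate symbol, the number of ground atoms is |H| raised to its arity; summing:
  Link: 4^2 = 16;  Path: 4^3 = 64
Total ground atoms: 16 + 64 = 80.

80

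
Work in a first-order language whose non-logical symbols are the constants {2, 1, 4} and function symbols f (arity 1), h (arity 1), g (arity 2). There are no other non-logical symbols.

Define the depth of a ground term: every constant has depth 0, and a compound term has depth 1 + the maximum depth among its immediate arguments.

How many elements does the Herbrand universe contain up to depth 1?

If N_k denotes the number of depth-≤k ground terms, the 3 constants give N_0 = 3, and each function symbol of arity r contributes N_{k-1}^r new terms at level k: N_k = 3 + N_{k-1} + N_{k-1} + N_{k-1}^2.
N_0 = 3
N_1 = 3 + 3 + 3 + 3^2 = 18

18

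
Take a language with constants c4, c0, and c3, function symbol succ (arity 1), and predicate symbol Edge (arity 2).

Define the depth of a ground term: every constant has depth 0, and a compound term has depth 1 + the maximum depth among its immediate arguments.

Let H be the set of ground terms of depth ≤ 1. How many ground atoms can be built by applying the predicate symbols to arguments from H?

36

First count ground terms of depth ≤ 1.
If N_k denotes the number of depth-≤k ground terms, the 3 constants give N_0 = 3, and each function symbol of arity r contributes N_{k-1}^r new terms at level k: N_k = 3 + N_{k-1}.
N_0 = 3
N_1 = 3 + 3 = 6
Explicitly: c4, c0, c3, succ(c4), succ(c0), succ(c3).
So |H| = 6.
A ground atom is a predicate applied to a tuple of terms from H, so the count is the sum over predicates of |H|^arity:
  Edge: 6^2 = 36
Total ground atoms: 36.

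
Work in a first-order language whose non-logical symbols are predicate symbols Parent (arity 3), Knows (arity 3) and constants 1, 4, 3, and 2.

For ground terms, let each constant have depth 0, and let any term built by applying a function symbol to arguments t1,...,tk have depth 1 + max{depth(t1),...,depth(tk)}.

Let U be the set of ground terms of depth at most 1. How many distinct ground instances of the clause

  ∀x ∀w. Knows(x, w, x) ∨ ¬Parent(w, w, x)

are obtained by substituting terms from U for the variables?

16

Ground terms of depth ≤ 1:
  With no function symbols every ground term is a constant, so there are exactly 4 ground terms at every depth bound.
  N_0 = 4
  N_1 = 4
  Explicitly: 1, 4, 3, 2.
So there are 4 ground terms available for substitution.
There are 2 variables to instantiate (x, w), each occurring in at least one literal, so different choices give different ground instances.
Number of ground instances = 4^2 = 16.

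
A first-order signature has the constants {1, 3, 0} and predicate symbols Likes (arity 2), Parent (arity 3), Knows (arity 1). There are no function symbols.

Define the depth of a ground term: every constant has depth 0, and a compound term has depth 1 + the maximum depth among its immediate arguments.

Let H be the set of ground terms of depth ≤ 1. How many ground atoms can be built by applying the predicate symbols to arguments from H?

First count ground terms of depth ≤ 1.
With no function symbols every ground term is a constant, so there are exactly 3 ground terms at every depth bound.
N_0 = 3
N_1 = 3
Explicitly: 1, 3, 0.
So |H| = 3.
A ground atom is a predicate applied to a tuple of terms from H, so the count is the sum over predicates of |H|^arity:
  Likes: 3^2 = 9;  Parent: 3^3 = 27;  Knows: 3
Total ground atoms: 9 + 27 + 3 = 39.

39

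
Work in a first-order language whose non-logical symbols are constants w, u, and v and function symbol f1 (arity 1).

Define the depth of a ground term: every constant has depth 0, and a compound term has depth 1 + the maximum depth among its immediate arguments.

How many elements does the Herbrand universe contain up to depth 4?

15

Write N_k for the number of ground terms of depth ≤ k. A term of depth ≤ k is either a constant or a function symbol applied to arguments of depth ≤ k−1, so N_k = 3 + N_{k-1}.
N_0 = 3
N_1 = 3 + 3 = 6
N_2 = 3 + 6 = 9
N_3 = 3 + 9 = 12
N_4 = 3 + 12 = 15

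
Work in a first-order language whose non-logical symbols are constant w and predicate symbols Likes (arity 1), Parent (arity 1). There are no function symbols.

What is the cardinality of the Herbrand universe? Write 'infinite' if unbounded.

There are no function symbols, so the only ground term is the single constant.
The Herbrand universe is {w}, finite with 1 element.

1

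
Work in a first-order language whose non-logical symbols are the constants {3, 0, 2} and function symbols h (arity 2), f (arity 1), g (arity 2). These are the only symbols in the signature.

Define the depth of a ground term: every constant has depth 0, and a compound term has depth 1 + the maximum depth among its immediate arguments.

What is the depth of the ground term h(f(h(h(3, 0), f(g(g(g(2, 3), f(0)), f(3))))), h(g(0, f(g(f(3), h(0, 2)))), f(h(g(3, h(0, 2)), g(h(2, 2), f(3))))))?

7

depth(h(3, 0)) = 1 + max(0, 0) = 1
depth(g(2, 3)) = 1 + max(0, 0) = 1
depth(f(0)) = 1 + depth(0) = 1 + 0 = 1
depth(g(g(2, 3), f(0))) = 1 + max(1, 1) = 2
depth(f(3)) = 1 + depth(3) = 1 + 0 = 1
depth(g(g(g(2, 3), f(0)), f(3))) = 1 + max(2, 1) = 3
depth(f(g(g(g(2, 3), f(0)), f(3)))) = 1 + depth(g(g(g(2, 3), f(0)), f(3))) = 1 + 3 = 4
depth(h(h(3, 0), f(g(g(g(2, 3), f(0)), f(3))))) = 1 + max(1, 4) = 5
depth(f(h(h(3, 0), f(g(g(g(2, 3), f(0)), f(3)))))) = 1 + depth(h(h(3, 0), f(g(g(g(2, 3), f(0)), f(3))))) = 1 + 5 = 6
depth(h(0, 2)) = 1 + max(0, 0) = 1
depth(g(f(3), h(0, 2))) = 1 + max(1, 1) = 2
depth(f(g(f(3), h(0, 2)))) = 1 + depth(g(f(3), h(0, 2))) = 1 + 2 = 3
depth(g(0, f(g(f(3), h(0, 2))))) = 1 + max(0, 3) = 4
depth(g(3, h(0, 2))) = 1 + max(0, 1) = 2
depth(h(2, 2)) = 1 + max(0, 0) = 1
depth(g(h(2, 2), f(3))) = 1 + max(1, 1) = 2
depth(h(g(3, h(0, 2)), g(h(2, 2), f(3)))) = 1 + max(2, 2) = 3
depth(f(h(g(3, h(0, 2)), g(h(2, 2), f(3))))) = 1 + depth(h(g(3, h(0, 2)), g(h(2, 2), f(3)))) = 1 + 3 = 4
depth(h(g(0, f(g(f(3), h(0, 2)))), f(h(g(3, h(0, 2)), g(h(2, 2), f(3)))))) = 1 + max(4, 4) = 5
depth(h(f(h(h(3, 0), f(g(g(g(2, 3), f(0)), f(3))))), h(g(0, f(g(f(3), h(0, 2)))), f(h(g(3, h(0, 2)), g(h(2, 2), f(3))))))) = 1 + max(6, 5) = 7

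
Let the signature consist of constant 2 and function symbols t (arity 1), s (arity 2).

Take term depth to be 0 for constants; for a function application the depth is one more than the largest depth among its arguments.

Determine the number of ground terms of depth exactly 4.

Write N_k for the number of ground terms of depth ≤ k. A term of depth ≤ k is either a constant or a function symbol applied to arguments of depth ≤ k−1, so N_k = 1 + N_{k-1} + N_{k-1}^2.
N_0 = 1
N_1 = 1 + 1 + 1^2 = 3
N_2 = 1 + 3 + 3^2 = 13
N_3 = 1 + 13 + 13^2 = 183
N_4 = 1 + 183 + 183^2 = 33673
Terms of depth exactly 4: N_4 − N_3 = 33673 − 183 = 33490.

33490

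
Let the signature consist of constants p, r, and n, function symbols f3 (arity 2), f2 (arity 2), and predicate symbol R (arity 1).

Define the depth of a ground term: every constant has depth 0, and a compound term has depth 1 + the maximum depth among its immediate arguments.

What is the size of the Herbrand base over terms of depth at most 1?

21

First count ground terms of depth ≤ 1.
Count level by level. With function symbols f3/2, f2/2, the terms of depth ≤ k are the 3 constants together with each function applied to depth-≤(k−1) tuples, so N_k = 3 + N_{k-1}^2 + N_{k-1}^2.
N_0 = 3
N_1 = 3 + 3^2 + 3^2 = 21
So |H| = 21.
Each predicate of arity r yields |H|^r ground atoms (one per choice of an r-tuple from H):
  R: 21
Total ground atoms: 21.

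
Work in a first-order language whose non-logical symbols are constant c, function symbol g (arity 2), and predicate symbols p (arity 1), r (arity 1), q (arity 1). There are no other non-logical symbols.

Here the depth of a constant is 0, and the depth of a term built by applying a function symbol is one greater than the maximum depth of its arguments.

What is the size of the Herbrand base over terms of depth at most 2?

15

First count ground terms of depth ≤ 2.
If N_k denotes the number of depth-≤k ground terms, the 1 constant gives N_0 = 1, and each function symbol of arity r contributes N_{k-1}^r new terms at level k: N_k = 1 + N_{k-1}^2.
N_0 = 1
N_1 = 1 + 1^2 = 2
N_2 = 1 + 2^2 = 5
Explicitly: c, g(c, c), g(c, g(c, c)), g(g(c, c), c), g(g(c, c), g(c, c)).
So |H| = 5.
A ground atom is a predicate applied to a tuple of terms from H, so the count is the sum over predicates of |H|^arity:
  p: 5;  r: 5;  q: 5
Total ground atoms: 5 + 5 + 5 = 15.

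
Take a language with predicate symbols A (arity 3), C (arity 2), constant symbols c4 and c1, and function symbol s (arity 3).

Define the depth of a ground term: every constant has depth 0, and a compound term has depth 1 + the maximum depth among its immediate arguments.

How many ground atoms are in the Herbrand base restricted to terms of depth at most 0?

12

First count ground terms of depth ≤ 0.
Count level by level. With function symbols s/3, the terms of depth ≤ k are the 2 constants together with each function applied to depth-≤(k−1) tuples, so N_k = 2 + N_{k-1}^3.
N_0 = 2
So |H| = 2.
A ground atom is a predicate applied to a tuple of terms from H, so the count is the sum over predicates of |H|^arity:
  A: 2^3 = 8;  C: 2^2 = 4
Total ground atoms: 8 + 4 = 12.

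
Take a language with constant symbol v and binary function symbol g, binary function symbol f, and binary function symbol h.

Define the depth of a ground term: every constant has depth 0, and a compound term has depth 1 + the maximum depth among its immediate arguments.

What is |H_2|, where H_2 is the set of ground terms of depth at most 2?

Let N_k = |{terms of depth ≤ k}|. Then N_0 = 1 and N_k = 1 + N_{k-1}^2 + N_{k-1}^2 + N_{k-1}^2 for k ≥ 1 (one summand per function symbol, arity giving the exponent).
N_0 = 1
N_1 = 1 + 1^2 + 1^2 + 1^2 = 4
N_2 = 1 + 4^2 + 4^2 + 4^2 = 49

49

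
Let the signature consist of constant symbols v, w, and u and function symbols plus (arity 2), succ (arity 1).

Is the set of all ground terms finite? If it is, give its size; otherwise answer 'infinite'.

The signature has at least one function symbol (plus, arity 2) and at least one constant (v).
Iterating plus gives infinitely many distinct ground terms: v, plus(v, v), plus(plus(v, v), plus(v, v)), ...
So the Herbrand universe is infinite.

infinite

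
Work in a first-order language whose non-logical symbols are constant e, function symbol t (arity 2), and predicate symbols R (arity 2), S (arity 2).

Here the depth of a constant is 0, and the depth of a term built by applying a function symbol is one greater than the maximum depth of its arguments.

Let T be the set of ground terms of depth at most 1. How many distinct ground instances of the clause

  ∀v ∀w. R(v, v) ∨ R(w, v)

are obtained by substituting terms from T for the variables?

4

Ground terms of depth ≤ 1:
  If N_k denotes the number of depth-≤k ground terms, the 1 constant gives N_0 = 1, and each function symbol of arity r contributes N_{k-1}^r new terms at level k: N_k = 1 + N_{k-1}^2.
  N_0 = 1
  N_1 = 1 + 1^2 = 2
  Explicitly: e, t(e, e).
So there are 2 ground terms available for substitution.
The clause has 2 distinct variables (v, w), each appearing in the body. In the free term algebra distinct substitutions yield syntactically distinct ground instances.
Number of ground instances = 2^2 = 4.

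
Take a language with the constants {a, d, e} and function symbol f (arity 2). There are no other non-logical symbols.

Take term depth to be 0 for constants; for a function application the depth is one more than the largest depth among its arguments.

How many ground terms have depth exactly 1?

Write N_k for the number of ground terms of depth ≤ k. A term of depth ≤ k is either a constant or a function symbol applied to arguments of depth ≤ k−1, so N_k = 3 + N_{k-1}^2.
N_0 = 3
N_1 = 3 + 3^2 = 12
Terms of depth exactly 1: N_1 − N_0 = 12 − 3 = 9.

9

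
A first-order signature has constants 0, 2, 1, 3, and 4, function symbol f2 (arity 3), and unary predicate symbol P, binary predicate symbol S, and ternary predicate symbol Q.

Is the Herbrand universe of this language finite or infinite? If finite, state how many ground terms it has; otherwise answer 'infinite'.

infinite

The signature has at least one function symbol (f2, arity 3) and at least one constant (0).
Iterating f2 gives infinitely many distinct ground terms: 0, f2(0, 0, 0), f2(f2(0, 0, 0), f2(0, 0, 0), f2(0, 0, 0)), ...
So the Herbrand universe is infinite.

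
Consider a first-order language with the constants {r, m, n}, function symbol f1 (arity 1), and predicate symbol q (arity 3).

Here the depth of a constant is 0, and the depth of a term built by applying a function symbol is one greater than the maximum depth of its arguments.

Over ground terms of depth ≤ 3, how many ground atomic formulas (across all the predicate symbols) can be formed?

First count ground terms of depth ≤ 3.
Let N_k = |{terms of depth ≤ k}|. Then N_0 = 3 and N_k = 3 + N_{k-1} for k ≥ 1 (one summand per function symbol, arity giving the exponent).
N_0 = 3
N_1 = 3 + 3 = 6
N_2 = 3 + 6 = 9
N_3 = 3 + 9 = 12
So |H| = 12.
A ground atom is a predicate applied to a tuple of terms from H, so the count is the sum over predicates of |H|^arity:
  q: 12^3 = 1728
Total ground atoms: 1728.

1728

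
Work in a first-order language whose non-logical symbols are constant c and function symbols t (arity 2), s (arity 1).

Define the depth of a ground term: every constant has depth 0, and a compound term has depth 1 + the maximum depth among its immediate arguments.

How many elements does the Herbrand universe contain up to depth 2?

13

Write N_k for the number of ground terms of depth ≤ k. A term of depth ≤ k is either a constant or a function symbol applied to arguments of depth ≤ k−1, so N_k = 1 + N_{k-1}^2 + N_{k-1}.
N_0 = 1
N_1 = 1 + 1^2 + 1 = 3
N_2 = 1 + 3^2 + 3 = 13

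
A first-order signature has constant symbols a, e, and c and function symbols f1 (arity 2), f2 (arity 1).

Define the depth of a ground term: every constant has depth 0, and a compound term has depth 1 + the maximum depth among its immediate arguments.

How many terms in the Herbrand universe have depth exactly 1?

12

Write N_k for the number of ground terms of depth ≤ k. A term of depth ≤ k is either a constant or a function symbol applied to arguments of depth ≤ k−1, so N_k = 3 + N_{k-1}^2 + N_{k-1}.
N_0 = 3
N_1 = 3 + 3^2 + 3 = 15
Terms of depth exactly 1: N_1 − N_0 = 15 − 3 = 12.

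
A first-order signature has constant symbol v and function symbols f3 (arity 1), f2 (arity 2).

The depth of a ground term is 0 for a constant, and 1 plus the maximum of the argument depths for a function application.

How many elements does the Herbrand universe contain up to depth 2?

13

Let N_k = |{terms of depth ≤ k}|. Then N_0 = 1 and N_k = 1 + N_{k-1} + N_{k-1}^2 for k ≥ 1 (one summand per function symbol, arity giving the exponent).
N_0 = 1
N_1 = 1 + 1 + 1^2 = 3
N_2 = 1 + 3 + 3^2 = 13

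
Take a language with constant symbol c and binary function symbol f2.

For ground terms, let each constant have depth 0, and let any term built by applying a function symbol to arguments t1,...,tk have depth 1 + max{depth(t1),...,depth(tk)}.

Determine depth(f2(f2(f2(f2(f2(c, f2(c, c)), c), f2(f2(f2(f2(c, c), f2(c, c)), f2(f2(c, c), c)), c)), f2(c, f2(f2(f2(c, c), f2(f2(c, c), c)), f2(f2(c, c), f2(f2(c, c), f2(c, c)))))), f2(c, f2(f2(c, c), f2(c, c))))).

7

depth(f2(c, c)) = 1 + max(0, 0) = 1
depth(f2(c, f2(c, c))) = 1 + max(0, 1) = 2
depth(f2(f2(c, f2(c, c)), c)) = 1 + max(2, 0) = 3
depth(f2(f2(c, c), f2(c, c))) = 1 + max(1, 1) = 2
depth(f2(f2(c, c), c)) = 1 + max(1, 0) = 2
depth(f2(f2(f2(c, c), f2(c, c)), f2(f2(c, c), c))) = 1 + max(2, 2) = 3
depth(f2(f2(f2(f2(c, c), f2(c, c)), f2(f2(c, c), c)), c)) = 1 + max(3, 0) = 4
depth(f2(f2(f2(c, f2(c, c)), c), f2(f2(f2(f2(c, c), f2(c, c)), f2(f2(c, c), c)), c))) = 1 + max(3, 4) = 5
depth(f2(f2(c, c), f2(f2(c, c), c))) = 1 + max(1, 2) = 3
depth(f2(f2(c, c), f2(f2(c, c), f2(c, c)))) = 1 + max(1, 2) = 3
depth(f2(f2(f2(c, c), f2(f2(c, c), c)), f2(f2(c, c), f2(f2(c, c), f2(c, c))))) = 1 + max(3, 3) = 4
depth(f2(c, f2(f2(f2(c, c), f2(f2(c, c), c)), f2(f2(c, c), f2(f2(c, c), f2(c, c)))))) = 1 + max(0, 4) = 5
depth(f2(f2(f2(f2(c, f2(c, c)), c), f2(f2(f2(f2(c, c), f2(c, c)), f2(f2(c, c), c)), c)), f2(c, f2(f2(f2(c, c), f2(f2(c, c), c)), f2(f2(c, c), f2(f2(c, c), f2(c, c))))))) = 1 + max(5, 5) = 6
depth(f2(c, f2(f2(c, c), f2(c, c)))) = 1 + max(0, 2) = 3
depth(f2(f2(f2(f2(f2(c, f2(c, c)), c), f2(f2(f2(f2(c, c), f2(c, c)), f2(f2(c, c), c)), c)), f2(c, f2(f2(f2(c, c), f2(f2(c, c), c)), f2(f2(c, c), f2(f2(c, c), f2(c, c)))))), f2(c, f2(f2(c, c), f2(c, c))))) = 1 + max(6, 3) = 7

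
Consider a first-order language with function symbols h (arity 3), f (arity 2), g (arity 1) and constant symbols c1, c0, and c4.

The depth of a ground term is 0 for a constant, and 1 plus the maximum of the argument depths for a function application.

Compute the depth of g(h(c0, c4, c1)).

2

depth(h(c0, c4, c1)) = 1 + max(0, 0, 0) = 1
depth(g(h(c0, c4, c1))) = 1 + depth(h(c0, c4, c1)) = 1 + 1 = 2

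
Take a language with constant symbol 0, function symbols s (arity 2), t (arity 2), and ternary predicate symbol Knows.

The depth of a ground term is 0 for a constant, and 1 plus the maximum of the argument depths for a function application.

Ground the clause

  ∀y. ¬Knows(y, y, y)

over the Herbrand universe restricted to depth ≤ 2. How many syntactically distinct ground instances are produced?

19

Ground terms of depth ≤ 2:
  Count level by level. With function symbols s/2, t/2, the terms of depth ≤ k are the 1 constant together with each function applied to depth-≤(k−1) tuples, so N_k = 1 + N_{k-1}^2 + N_{k-1}^2.
  N_0 = 1
  N_1 = 1 + 1^2 + 1^2 = 3
  N_2 = 1 + 3^2 + 3^2 = 19
So there are 19 ground terms available for substitution.
The body mentions the single quantified variable y; since ground terms form a free algebra, no two substitutions collapse to the same formula.
Number of ground instances = 19.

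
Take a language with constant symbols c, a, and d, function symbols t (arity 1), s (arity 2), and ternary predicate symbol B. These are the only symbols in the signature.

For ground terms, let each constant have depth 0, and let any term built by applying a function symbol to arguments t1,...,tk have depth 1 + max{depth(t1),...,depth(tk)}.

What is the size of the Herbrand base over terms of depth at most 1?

First count ground terms of depth ≤ 1.
If N_k denotes the number of depth-≤k ground terms, the 3 constants give N_0 = 3, and each function symbol of arity r contributes N_{k-1}^r new terms at level k: N_k = 3 + N_{k-1} + N_{k-1}^2.
N_0 = 3
N_1 = 3 + 3 + 3^2 = 15
So |H| = 15.
A ground atom is a predicate applied to a tuple of terms from H, so the count is the sum over predicates of |H|^arity:
  B: 15^3 = 3375
Total ground atoms: 3375.

3375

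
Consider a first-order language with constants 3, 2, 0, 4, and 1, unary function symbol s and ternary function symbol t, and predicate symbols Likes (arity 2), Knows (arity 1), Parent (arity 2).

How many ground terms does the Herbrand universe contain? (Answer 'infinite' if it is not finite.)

infinite

The signature has at least one function symbol (s, arity 1) and at least one constant (3).
Iterating s gives infinitely many distinct ground terms: 3, s(3), s(s(3)), ...
So the Herbrand universe is infinite.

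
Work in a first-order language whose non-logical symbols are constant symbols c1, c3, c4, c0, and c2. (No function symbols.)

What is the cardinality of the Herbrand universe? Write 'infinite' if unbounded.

There are no function symbols, so every ground term is one of the 5 constants.
The Herbrand universe is {c1, c3, c4, c0, c2}, which is finite with 5 elements.

5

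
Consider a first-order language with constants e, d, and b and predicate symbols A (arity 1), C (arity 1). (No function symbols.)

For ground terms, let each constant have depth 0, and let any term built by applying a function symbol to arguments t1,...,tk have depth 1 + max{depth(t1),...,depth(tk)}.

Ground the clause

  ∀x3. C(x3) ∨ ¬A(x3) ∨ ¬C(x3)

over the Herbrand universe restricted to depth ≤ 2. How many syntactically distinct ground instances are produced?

3

Ground terms of depth ≤ 2:
  With no function symbols every ground term is a constant, so there are exactly 3 ground terms at every depth bound.
  N_0 = 3
  N_1 = 3
  N_2 = 3
So there are 3 ground terms available for substitution.
There is 1 variable to instantiate (x3),  occurring in at least one literal, so different choices give different ground instances.
Number of ground instances = 3.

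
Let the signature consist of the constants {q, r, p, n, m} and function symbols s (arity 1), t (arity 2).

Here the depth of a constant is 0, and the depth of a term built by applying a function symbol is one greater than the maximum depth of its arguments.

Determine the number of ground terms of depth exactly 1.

30

Write N_k for the number of ground terms of depth ≤ k. A term of depth ≤ k is either a constant or a function symbol applied to arguments of depth ≤ k−1, so N_k = 5 + N_{k-1} + N_{k-1}^2.
N_0 = 5
N_1 = 5 + 5 + 5^2 = 35
Terms of depth exactly 1: N_1 − N_0 = 35 − 5 = 30.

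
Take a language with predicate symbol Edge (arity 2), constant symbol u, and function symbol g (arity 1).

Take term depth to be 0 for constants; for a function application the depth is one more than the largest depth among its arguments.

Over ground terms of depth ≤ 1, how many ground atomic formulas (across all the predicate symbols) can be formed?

4

First count ground terms of depth ≤ 1.
Let N_k count ground terms of depth at most k. Each non-constant term of depth ≤ k is some function symbol applied to depth-≤(k−1) arguments, giving N_k = 1 + N_{k-1}.
N_0 = 1
N_1 = 1 + 1 = 2
Explicitly: u, g(u).
So |H| = 2.
For each predicate symbol, the number of ground atoms is |H| raised to its arity; summing:
  Edge: 2^2 = 4
Total ground atoms: 4.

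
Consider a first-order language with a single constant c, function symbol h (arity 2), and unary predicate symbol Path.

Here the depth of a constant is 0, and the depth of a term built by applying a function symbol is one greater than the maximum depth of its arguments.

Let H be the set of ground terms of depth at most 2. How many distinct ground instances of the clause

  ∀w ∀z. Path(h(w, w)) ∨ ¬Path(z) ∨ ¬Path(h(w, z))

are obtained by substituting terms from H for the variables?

25

Ground terms of depth ≤ 2:
  Count level by level. With function symbols h/2, the terms of depth ≤ k are the 1 constant together with each function applied to depth-≤(k−1) tuples, so N_k = 1 + N_{k-1}^2.
  N_0 = 1
  N_1 = 1 + 1^2 = 2
  N_2 = 1 + 2^2 = 5
So there are 5 ground terms available for substitution.
The body mentions every one of the 2 quantified variables; since ground terms form a free algebra, no two substitutions collapse to the same formula.
Number of ground instances = 5^2 = 25.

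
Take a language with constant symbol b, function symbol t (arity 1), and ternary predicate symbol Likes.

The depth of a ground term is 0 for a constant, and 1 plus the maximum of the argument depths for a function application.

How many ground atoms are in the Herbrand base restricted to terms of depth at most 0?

1

First count ground terms of depth ≤ 0.
Let N_k count ground terms of depth at most k. Each non-constant term of depth ≤ k is some function symbol applied to depth-≤(k−1) arguments, giving N_k = 1 + N_{k-1}.
N_0 = 1
Explicitly: b.
So |H| = 1.
Each predicate of arity r yields |H|^r ground atoms (one per choice of an r-tuple from H):
  Likes: 1^3 = 1
Total ground atoms: 1.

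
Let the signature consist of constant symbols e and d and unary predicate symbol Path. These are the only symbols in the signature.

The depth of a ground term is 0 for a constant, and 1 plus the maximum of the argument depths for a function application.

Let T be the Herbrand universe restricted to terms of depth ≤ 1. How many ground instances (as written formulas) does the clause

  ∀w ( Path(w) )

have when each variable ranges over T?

Ground terms of depth ≤ 1:
  With no function symbols every ground term is a constant, so there are exactly 2 ground terms at every depth bound.
  N_0 = 2
  N_1 = 2
So there are 2 ground terms available for substitution.
The clause has 1 distinct variable (w), which appears in the body. In the free term algebra distinct substitutions yield syntactically distinct ground instances.
Number of ground instances = 2.

2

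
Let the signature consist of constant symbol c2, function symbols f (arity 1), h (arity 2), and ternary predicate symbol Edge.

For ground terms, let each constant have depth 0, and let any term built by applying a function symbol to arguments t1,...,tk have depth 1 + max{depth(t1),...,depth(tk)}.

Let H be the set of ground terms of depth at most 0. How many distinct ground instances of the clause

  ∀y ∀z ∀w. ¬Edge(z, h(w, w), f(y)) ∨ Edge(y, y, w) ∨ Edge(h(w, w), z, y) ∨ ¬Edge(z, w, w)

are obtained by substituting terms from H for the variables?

Ground terms of depth ≤ 0:
  Let N_k count ground terms of depth at most k. Each non-constant term of depth ≤ k is some function symbol applied to depth-≤(k−1) arguments, giving N_k = 1 + N_{k-1} + N_{k-1}^2.
  N_0 = 1
  Explicitly: c2.
So there is exactly 1 ground term available for substitution.
Each of y, z, w ranges independently over the available ground terms, and distinct assignments produce distinct instances.
Number of ground instances = 1^3 = 1.

1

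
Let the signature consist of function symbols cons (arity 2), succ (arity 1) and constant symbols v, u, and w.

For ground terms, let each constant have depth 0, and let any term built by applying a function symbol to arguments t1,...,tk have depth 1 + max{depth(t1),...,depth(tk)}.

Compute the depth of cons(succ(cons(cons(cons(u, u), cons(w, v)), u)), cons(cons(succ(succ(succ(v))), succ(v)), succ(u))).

6

depth(cons(u, u)) = 1 + max(0, 0) = 1
depth(cons(w, v)) = 1 + max(0, 0) = 1
depth(cons(cons(u, u), cons(w, v))) = 1 + max(1, 1) = 2
depth(cons(cons(cons(u, u), cons(w, v)), u)) = 1 + max(2, 0) = 3
depth(succ(cons(cons(cons(u, u), cons(w, v)), u))) = 1 + depth(cons(cons(cons(u, u), cons(w, v)), u)) = 1 + 3 = 4
depth(succ(v)) = 1 + depth(v) = 1 + 0 = 1
depth(succ(succ(v))) = 1 + depth(succ(v)) = 1 + 1 = 2
depth(succ(succ(succ(v)))) = 1 + depth(succ(succ(v))) = 1 + 2 = 3
depth(cons(succ(succ(succ(v))), succ(v))) = 1 + max(3, 1) = 4
depth(succ(u)) = 1 + depth(u) = 1 + 0 = 1
depth(cons(cons(succ(succ(succ(v))), succ(v)), succ(u))) = 1 + max(4, 1) = 5
depth(cons(succ(cons(cons(cons(u, u), cons(w, v)), u)), cons(cons(succ(succ(succ(v))), succ(v)), succ(u)))) = 1 + max(4, 5) = 6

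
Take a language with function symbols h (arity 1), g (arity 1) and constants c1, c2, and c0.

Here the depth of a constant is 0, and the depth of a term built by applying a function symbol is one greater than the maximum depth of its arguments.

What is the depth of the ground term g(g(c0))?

2

depth(g(c0)) = 1 + depth(c0) = 1 + 0 = 1
depth(g(g(c0))) = 1 + depth(g(c0)) = 1 + 1 = 2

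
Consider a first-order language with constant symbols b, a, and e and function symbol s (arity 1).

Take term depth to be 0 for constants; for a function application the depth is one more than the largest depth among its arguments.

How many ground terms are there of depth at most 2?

9

Write N_k for the number of ground terms of depth ≤ k. A term of depth ≤ k is either a constant or a function symbol applied to arguments of depth ≤ k−1, so N_k = 3 + N_{k-1}.
N_0 = 3
N_1 = 3 + 3 = 6
N_2 = 3 + 6 = 9
Explicitly: b, a, e, s(b), s(a), s(e), s(s(b)), s(s(a)), s(s(e)).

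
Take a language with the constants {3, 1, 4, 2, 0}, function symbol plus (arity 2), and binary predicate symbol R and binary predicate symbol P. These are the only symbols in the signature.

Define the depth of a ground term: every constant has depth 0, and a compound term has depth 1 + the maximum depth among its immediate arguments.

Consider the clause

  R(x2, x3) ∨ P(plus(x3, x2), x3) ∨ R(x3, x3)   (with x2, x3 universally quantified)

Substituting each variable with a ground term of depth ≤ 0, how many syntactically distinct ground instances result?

Ground terms of depth ≤ 0:
  If N_k denotes the number of depth-≤k ground terms, the 5 constants give N_0 = 5, and each function symbol of arity r contributes N_{k-1}^r new terms at level k: N_k = 5 + N_{k-1}^2.
  N_0 = 5
  Explicitly: 3, 1, 4, 2, 0.
So there are 5 ground terms available for substitution.
The body mentions every one of the 2 quantified variables; since ground terms form a free algebra, no two substitutions collapse to the same formula.
Number of ground instances = 5^2 = 25.

25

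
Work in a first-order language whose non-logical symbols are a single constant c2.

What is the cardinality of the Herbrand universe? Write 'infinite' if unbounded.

1

There are no function symbols, so the only ground term is the single constant.
The Herbrand universe is {c2}, finite with 1 element.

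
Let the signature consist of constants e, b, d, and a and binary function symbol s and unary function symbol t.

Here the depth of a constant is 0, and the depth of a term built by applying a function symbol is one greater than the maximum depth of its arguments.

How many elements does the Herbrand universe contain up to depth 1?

Let N_k = |{terms of depth ≤ k}|. Then N_0 = 4 and N_k = 4 + N_{k-1}^2 + N_{k-1} for k ≥ 1 (one summand per function symbol, arity giving the exponent).
N_0 = 4
N_1 = 4 + 4^2 + 4 = 24

24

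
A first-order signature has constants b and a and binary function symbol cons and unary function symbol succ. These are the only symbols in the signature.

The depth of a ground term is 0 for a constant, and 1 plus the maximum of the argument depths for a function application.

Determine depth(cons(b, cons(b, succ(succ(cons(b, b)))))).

5

depth(cons(b, b)) = 1 + max(0, 0) = 1
depth(succ(cons(b, b))) = 1 + depth(cons(b, b)) = 1 + 1 = 2
depth(succ(succ(cons(b, b)))) = 1 + depth(succ(cons(b, b))) = 1 + 2 = 3
depth(cons(b, succ(succ(cons(b, b))))) = 1 + max(0, 3) = 4
depth(cons(b, cons(b, succ(succ(cons(b, b)))))) = 1 + max(0, 4) = 5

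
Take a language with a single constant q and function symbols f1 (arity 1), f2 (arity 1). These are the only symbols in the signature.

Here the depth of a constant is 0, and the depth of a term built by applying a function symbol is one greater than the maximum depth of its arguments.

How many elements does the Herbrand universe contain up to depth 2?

7

Let N_k count ground terms of depth at most k. Each non-constant term of depth ≤ k is some function symbol applied to depth-≤(k−1) arguments, giving N_k = 1 + N_{k-1} + N_{k-1}.
N_0 = 1
N_1 = 1 + 1 + 1 = 3
N_2 = 1 + 3 + 3 = 7
Explicitly: q, f1(q), f1(f1(q)), f1(f2(q)), f2(q), f2(f1(q)), f2(f2(q)).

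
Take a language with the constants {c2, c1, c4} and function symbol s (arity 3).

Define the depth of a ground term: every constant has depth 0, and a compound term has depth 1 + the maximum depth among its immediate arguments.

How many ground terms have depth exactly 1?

27

Write N_k for the number of ground terms of depth ≤ k. A term of depth ≤ k is either a constant or a function symbol applied to arguments of depth ≤ k−1, so N_k = 3 + N_{k-1}^3.
N_0 = 3
N_1 = 3 + 3^3 = 30
Terms of depth exactly 1: N_1 − N_0 = 30 − 3 = 27.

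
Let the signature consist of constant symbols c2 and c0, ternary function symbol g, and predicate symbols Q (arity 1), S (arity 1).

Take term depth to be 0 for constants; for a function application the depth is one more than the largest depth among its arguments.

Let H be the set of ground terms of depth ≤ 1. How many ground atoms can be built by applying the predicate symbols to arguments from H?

First count ground terms of depth ≤ 1.
If N_k denotes the number of depth-≤k ground terms, the 2 constants give N_0 = 2, and each function symbol of arity r contributes N_{k-1}^r new terms at level k: N_k = 2 + N_{k-1}^3.
N_0 = 2
N_1 = 2 + 2^3 = 10
So |H| = 10.
For each predicate symbol, the number of ground atoms is |H| raised to its arity; summing:
  Q: 10;  S: 10
Total ground atoms: 10 + 10 = 20.

20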